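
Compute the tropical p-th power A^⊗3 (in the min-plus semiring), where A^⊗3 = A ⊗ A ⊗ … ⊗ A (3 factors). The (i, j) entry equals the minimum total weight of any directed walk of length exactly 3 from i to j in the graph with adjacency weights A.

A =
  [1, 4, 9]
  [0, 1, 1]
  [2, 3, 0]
A^⊗3 =
  [3, 6, 5]
  [2, 3, 1]
  [2, 3, 0]

Each entry (A^⊗3)_ij equals the minimum over all length-3 walks i = v_0 → v_1 → … → v_3 = j of Σ_t A[v_t][v_{t+1}]. For example, for (i, j) = (0, 2) we minimise over 9 possible intermediate vertex sequences; the minimum is 5, attained along the walk 0 → 1 → 2 → 2.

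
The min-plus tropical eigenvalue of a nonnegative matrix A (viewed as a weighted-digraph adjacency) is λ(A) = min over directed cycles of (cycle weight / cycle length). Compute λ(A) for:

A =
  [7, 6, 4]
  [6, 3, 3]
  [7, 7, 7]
λ(A) = 3

Enumerate directed cycles and compute their means (weight / length). Sample:
  cycle 0 → 0: weight = 7, length = 1, mean = 7/1 ≈ 7.000
  cycle 1 → 1: weight = 3, length = 1, mean = 3/1 ≈ 3.000
  cycle 2 → 2: weight = 7, length = 1, mean = 7/1 ≈ 7.000
  cycle 0 → 1 → 0: weight = 12, length = 2, mean = 12/2 ≈ 6.000
  cycle 0 → 2 → 0: weight = 11, length = 2, mean = 11/2 ≈ 5.500
  cycle 1 → 0 → 1: weight = 12, length = 2, mean = 12/2 ≈ 6.000
Minimum mean = 3.000, attained e.g. along the cycle 1 → 1 with weight 3 and length 1. So λ(A) = 3/1 = 3.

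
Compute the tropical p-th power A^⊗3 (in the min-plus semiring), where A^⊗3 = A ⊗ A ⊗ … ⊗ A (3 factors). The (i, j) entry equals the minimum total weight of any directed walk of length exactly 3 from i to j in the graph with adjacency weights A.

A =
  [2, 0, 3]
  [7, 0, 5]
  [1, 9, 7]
A^⊗3 =
  [6, 0, 5]
  [6, 0, 5]
  [5, 1, 6]

Each entry (A^⊗3)_ij equals the minimum over all length-3 walks i = v_0 → v_1 → … → v_3 = j of Σ_t A[v_t][v_{t+1}]. For example, for (i, j) = (0, 2) we minimise over 9 possible intermediate vertex sequences; the minimum is 5, attained along the walk 0 → 1 → 1 → 2.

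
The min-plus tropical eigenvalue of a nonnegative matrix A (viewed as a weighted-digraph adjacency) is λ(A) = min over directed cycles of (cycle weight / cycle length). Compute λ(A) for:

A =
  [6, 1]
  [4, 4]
λ(A) = 5/2

Enumerate directed cycles and compute their means (weight / length). Sample:
  cycle 0 → 0: weight = 6, length = 1, mean = 6/1 ≈ 6.000
  cycle 1 → 1: weight = 4, length = 1, mean = 4/1 ≈ 4.000
  cycle 0 → 1 → 0: weight = 5, length = 2, mean = 5/2 ≈ 2.500
  cycle 1 → 0 → 1: weight = 5, length = 2, mean = 5/2 ≈ 2.500
Minimum mean = 2.500, attained e.g. along the cycle 0 → 1 → 0 with weight 5 and length 2. So λ(A) = 5/2 = 5/2.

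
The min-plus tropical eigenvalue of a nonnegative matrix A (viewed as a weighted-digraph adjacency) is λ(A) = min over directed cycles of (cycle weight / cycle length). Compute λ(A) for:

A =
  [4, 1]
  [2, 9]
λ(A) = 3/2

Enumerate directed cycles and compute their means (weight / length). Sample:
  cycle 0 → 0: weight = 4, length = 1, mean = 4/1 ≈ 4.000
  cycle 1 → 1: weight = 9, length = 1, mean = 9/1 ≈ 9.000
  cycle 0 → 1 → 0: weight = 3, length = 2, mean = 3/2 ≈ 1.500
  cycle 1 → 0 → 1: weight = 3, length = 2, mean = 3/2 ≈ 1.500
Minimum mean = 1.500, attained e.g. along the cycle 0 → 1 → 0 with weight 3 and length 2. So λ(A) = 3/2 = 3/2.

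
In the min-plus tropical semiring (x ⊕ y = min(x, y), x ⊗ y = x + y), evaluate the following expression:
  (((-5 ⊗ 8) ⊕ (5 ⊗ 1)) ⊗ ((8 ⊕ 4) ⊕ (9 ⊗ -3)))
(((-5 ⊗ 8) ⊕ (5 ⊗ 1)) ⊗ ((8 ⊕ 4) ⊕ (9 ⊗ -3))) = 7

Expand innermost to outermost. Recall ⊕ takes the minimum of its arguments and ⊗ takes their sum. Working out the expression (((-5 ⊗ 8) ⊕ (5 ⊗ 1)) ⊗ ((8 ⊕ 4) ⊕ (9 ⊗ -3))) gives 7.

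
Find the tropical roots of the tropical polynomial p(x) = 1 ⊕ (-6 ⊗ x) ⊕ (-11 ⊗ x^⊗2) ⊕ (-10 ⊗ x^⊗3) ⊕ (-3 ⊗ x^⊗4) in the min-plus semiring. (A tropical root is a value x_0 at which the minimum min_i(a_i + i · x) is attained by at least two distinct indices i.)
Roots: {-7, -1, 5, 7}

Each tropical root is a break point of the lower envelope of the lines y = a_i + i · x (there are 5 lines, with slopes 0, 1, ..., 4). Only the lines that attain the minimum somewhere contribute to roots; other lines are dominated. Here the surviving (envelope) indices are i = 4, i = 3, i = 2, i = 1, i = 0.
Intersections between consecutive envelope lines give the roots: for adjacent envelope indices i < j the intersection is x = (a_i − a_j) / (j − i). Reading off the sorted break points: {-7, -1, 5, 7}.
Verification: at each break x_0, at least two indices attain the minimum of min_i(a_i + i · x_0).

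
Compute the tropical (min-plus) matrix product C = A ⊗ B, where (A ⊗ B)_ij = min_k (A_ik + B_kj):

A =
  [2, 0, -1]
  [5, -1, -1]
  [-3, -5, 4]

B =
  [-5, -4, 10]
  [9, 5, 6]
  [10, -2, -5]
A ⊗ B =
  [-3, -3, -6]
  [0, -3, -6]
  [-8, -7, -1]

Apply the min-plus product entry-by-entry:
  C[0][0] = min over k of (A[0][0] + B[0][0] = 2 + -5 = -3, A[0][1] + B[1][0] = 0 + 9 = 9, A[0][2] + B[2][0] = -1 + 10 = 9) = -3 (attained at k = 0)
  C[0][1] = min over k of (A[0][0] + B[0][1] = 2 + -4 = -2, A[0][1] + B[1][1] = 0 + 5 = 5, A[0][2] + B[2][1] = -1 + -2 = -3) = -3 (attained at k = 2)
  C[0][2] = min over k of (A[0][0] + B[0][2] = 2 + 10 = 12, A[0][1] + B[1][2] = 0 + 6 = 6, A[0][2] + B[2][2] = -1 + -5 = -6) = -6 (attained at k = 2)
  C[1][0] = min over k of (A[1][0] + B[0][0] = 5 + -5 = 0, A[1][1] + B[1][0] = -1 + 9 = 8, A[1][2] + B[2][0] = -1 + 10 = 9) = 0 (attained at k = 0)
  C[1][1] = min over k of (A[1][0] + B[0][1] = 5 + -4 = 1, A[1][1] + B[1][1] = -1 + 5 = 4, A[1][2] + B[2][1] = -1 + -2 = -3) = -3 (attained at k = 2)
  C[1][2] = min over k of (A[1][0] + B[0][2] = 5 + 10 = 15, A[1][1] + B[1][2] = -1 + 6 = 5, A[1][2] + B[2][2] = -1 + -5 = -6) = -6 (attained at k = 2)
  C[2][0] = min over k of (A[2][0] + B[0][0] = -3 + -5 = -8, A[2][1] + B[1][0] = -5 + 9 = 4, A[2][2] + B[2][0] = 4 + 10 = 14) = -8 (attained at k = 0)
  C[2][1] = min over k of (A[2][0] + B[0][1] = -3 + -4 = -7, A[2][1] + B[1][1] = -5 + 5 = 0, A[2][2] + B[2][1] = 4 + -2 = 2) = -7 (attained at k = 0)
  C[2][2] = min over k of (A[2][0] + B[0][2] = -3 + 10 = 7, A[2][1] + B[1][2] = -5 + 6 = 1, A[2][2] + B[2][2] = 4 + -5 = -1) = -1 (attained at k = 2)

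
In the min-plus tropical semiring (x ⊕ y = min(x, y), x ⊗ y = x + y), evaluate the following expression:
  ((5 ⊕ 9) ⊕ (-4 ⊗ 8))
((5 ⊕ 9) ⊕ (-4 ⊗ 8)) = 4

Expand innermost to outermost. Recall ⊕ takes the minimum of its arguments and ⊗ takes their sum. Working out the expression ((5 ⊕ 9) ⊕ (-4 ⊗ 8)) gives 4.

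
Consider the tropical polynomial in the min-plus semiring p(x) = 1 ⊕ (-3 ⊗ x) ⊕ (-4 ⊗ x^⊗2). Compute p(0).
p(0) = -4

A tropical monomial a ⊗ x^⊗i evaluates to a + i · x. Evaluating each term at x = 0:
  Term 0 contributes 1 + 0 · 0 = 1
  Term 1 contributes -3 + 1 · 0 = -3
  Term 2 contributes -4 + 2 · 0 = -4
p(0) = ⊕ of these = min[1, -3, -4] = -4.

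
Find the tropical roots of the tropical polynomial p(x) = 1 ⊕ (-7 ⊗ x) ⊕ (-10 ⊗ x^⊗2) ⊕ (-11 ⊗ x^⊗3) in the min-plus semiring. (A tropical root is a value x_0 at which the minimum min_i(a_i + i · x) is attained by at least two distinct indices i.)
Roots: {1, 3, 8}

Each tropical root is a break point of the lower envelope of the lines y = a_i + i · x (there are 4 lines, with slopes 0, 1, ..., 3). Only the lines that attain the minimum somewhere contribute to roots; other lines are dominated. Here the surviving (envelope) indices are i = 3, i = 2, i = 1, i = 0.
Intersections between consecutive envelope lines give the roots: for adjacent envelope indices i < j the intersection is x = (a_i − a_j) / (j − i). Reading off the sorted break points: {1, 3, 8}.
Verification: at each break x_0, at least two indices attain the minimum of min_i(a_i + i · x_0).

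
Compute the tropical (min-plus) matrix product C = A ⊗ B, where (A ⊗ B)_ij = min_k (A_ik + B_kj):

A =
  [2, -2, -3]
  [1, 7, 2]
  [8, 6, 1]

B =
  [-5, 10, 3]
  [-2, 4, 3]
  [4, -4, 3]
A ⊗ B =
  [-4, -7, 0]
  [-4, -2, 4]
  [3, -3, 4]

Apply the min-plus product entry-by-entry:
  C[0][0] = min over k of (A[0][0] + B[0][0] = 2 + -5 = -3, A[0][1] + B[1][0] = -2 + -2 = -4, A[0][2] + B[2][0] = -3 + 4 = 1) = -4 (attained at k = 1)
  C[0][1] = min over k of (A[0][0] + B[0][1] = 2 + 10 = 12, A[0][1] + B[1][1] = -2 + 4 = 2, A[0][2] + B[2][1] = -3 + -4 = -7) = -7 (attained at k = 2)
  C[0][2] = min over k of (A[0][0] + B[0][2] = 2 + 3 = 5, A[0][1] + B[1][2] = -2 + 3 = 1, A[0][2] + B[2][2] = -3 + 3 = 0) = 0 (attained at k = 2)
  C[1][0] = min over k of (A[1][0] + B[0][0] = 1 + -5 = -4, A[1][1] + B[1][0] = 7 + -2 = 5, A[1][2] + B[2][0] = 2 + 4 = 6) = -4 (attained at k = 0)
  C[1][1] = min over k of (A[1][0] + B[0][1] = 1 + 10 = 11, A[1][1] + B[1][1] = 7 + 4 = 11, A[1][2] + B[2][1] = 2 + -4 = -2) = -2 (attained at k = 2)
  C[1][2] = min over k of (A[1][0] + B[0][2] = 1 + 3 = 4, A[1][1] + B[1][2] = 7 + 3 = 10, A[1][2] + B[2][2] = 2 + 3 = 5) = 4 (attained at k = 0)
  C[2][0] = min over k of (A[2][0] + B[0][0] = 8 + -5 = 3, A[2][1] + B[1][0] = 6 + -2 = 4, A[2][2] + B[2][0] = 1 + 4 = 5) = 3 (attained at k = 0)
  C[2][1] = min over k of (A[2][0] + B[0][1] = 8 + 10 = 18, A[2][1] + B[1][1] = 6 + 4 = 10, A[2][2] + B[2][1] = 1 + -4 = -3) = -3 (attained at k = 2)
  C[2][2] = min over k of (A[2][0] + B[0][2] = 8 + 3 = 11, A[2][1] + B[1][2] = 6 + 3 = 9, A[2][2] + B[2][2] = 1 + 3 = 4) = 4 (attained at k = 2)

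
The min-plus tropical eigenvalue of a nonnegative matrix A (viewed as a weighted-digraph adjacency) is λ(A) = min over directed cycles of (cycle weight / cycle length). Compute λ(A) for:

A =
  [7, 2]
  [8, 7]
λ(A) = 5

Enumerate directed cycles and compute their means (weight / length). Sample:
  cycle 0 → 0: weight = 7, length = 1, mean = 7/1 ≈ 7.000
  cycle 1 → 1: weight = 7, length = 1, mean = 7/1 ≈ 7.000
  cycle 0 → 1 → 0: weight = 10, length = 2, mean = 10/2 ≈ 5.000
  cycle 1 → 0 → 1: weight = 10, length = 2, mean = 10/2 ≈ 5.000
Minimum mean = 5.000, attained e.g. along the cycle 0 → 1 → 0 with weight 10 and length 2. So λ(A) = 10/2 = 5.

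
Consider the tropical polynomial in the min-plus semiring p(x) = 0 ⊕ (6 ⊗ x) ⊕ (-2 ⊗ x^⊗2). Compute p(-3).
p(-3) = -8

A tropical monomial a ⊗ x^⊗i evaluates to a + i · x. Evaluating each term at x = -3:
  Term 0 contributes 0 + 0 · -3 = 0
  Term 1 contributes 6 + 1 · -3 = 3
  Term 2 contributes -2 + 2 · -3 = -8
p(-3) = ⊕ of these = min[0, 3, -8] = -8.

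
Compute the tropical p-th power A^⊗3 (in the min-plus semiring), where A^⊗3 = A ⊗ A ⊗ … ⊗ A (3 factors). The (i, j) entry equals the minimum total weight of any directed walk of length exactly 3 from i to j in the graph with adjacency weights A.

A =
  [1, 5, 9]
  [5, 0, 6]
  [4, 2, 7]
A^⊗3 =
  [3, 5, 11]
  [5, 0, 6]
  [6, 2, 8]

Each entry (A^⊗3)_ij equals the minimum over all length-3 walks i = v_0 → v_1 → … → v_3 = j of Σ_t A[v_t][v_{t+1}]. For example, for (i, j) = (0, 2) we minimise over 9 possible intermediate vertex sequences; the minimum is 11, attained along the walk 0 → 0 → 0 → 2.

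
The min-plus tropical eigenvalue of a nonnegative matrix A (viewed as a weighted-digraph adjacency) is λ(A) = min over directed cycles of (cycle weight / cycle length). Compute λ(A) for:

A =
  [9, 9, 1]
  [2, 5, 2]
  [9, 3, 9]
λ(A) = 2

Enumerate directed cycles and compute their means (weight / length). Sample:
  cycle 0 → 0: weight = 9, length = 1, mean = 9/1 ≈ 9.000
  cycle 1 → 1: weight = 5, length = 1, mean = 5/1 ≈ 5.000
  cycle 2 → 2: weight = 9, length = 1, mean = 9/1 ≈ 9.000
  cycle 0 → 1 → 0: weight = 11, length = 2, mean = 11/2 ≈ 5.500
  cycle 0 → 2 → 0: weight = 10, length = 2, mean = 10/2 ≈ 5.000
  cycle 1 → 0 → 1: weight = 11, length = 2, mean = 11/2 ≈ 5.500
Minimum mean = 2.000, attained e.g. along the cycle 0 → 2 → 1 → 0 with weight 6 and length 3. So λ(A) = 6/3 = 2.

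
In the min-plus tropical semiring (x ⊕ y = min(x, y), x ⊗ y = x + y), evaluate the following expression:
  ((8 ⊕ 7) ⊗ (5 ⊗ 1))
((8 ⊕ 7) ⊗ (5 ⊗ 1)) = 13

Expand innermost to outermost. Recall ⊕ takes the minimum of its arguments and ⊗ takes their sum. Working out the expression ((8 ⊕ 7) ⊗ (5 ⊗ 1)) gives 13.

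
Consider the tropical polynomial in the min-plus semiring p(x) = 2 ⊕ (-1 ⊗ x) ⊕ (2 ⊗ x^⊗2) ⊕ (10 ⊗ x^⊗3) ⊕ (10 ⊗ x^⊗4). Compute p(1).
p(1) = 0

A tropical monomial a ⊗ x^⊗i evaluates to a + i · x. Evaluating each term at x = 1:
  Term 0 contributes 2 + 0 · 1 = 2
  Term 1 contributes -1 + 1 · 1 = 0
  Term 2 contributes 2 + 2 · 1 = 4
  Term 3 contributes 10 + 3 · 1 = 13
  Term 4 contributes 10 + 4 · 1 = 14
p(1) = ⊕ of these = min[2, 0, 4, 13, 14] = 0.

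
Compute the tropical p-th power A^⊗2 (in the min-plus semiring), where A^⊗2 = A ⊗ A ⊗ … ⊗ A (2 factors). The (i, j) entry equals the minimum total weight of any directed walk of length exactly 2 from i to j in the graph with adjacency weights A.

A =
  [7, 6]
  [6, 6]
A^⊗2 =
  [12, 12]
  [12, 12]

Each entry (A^⊗2)_ij equals the minimum over all length-2 walks i = v_0 → v_1 → … → v_2 = j of Σ_t A[v_t][v_{t+1}]. For example, for (i, j) = (0, 1) we minimise over 2 possible intermediate vertex sequences; the minimum is 12, attained along the walk 0 → 1 → 1.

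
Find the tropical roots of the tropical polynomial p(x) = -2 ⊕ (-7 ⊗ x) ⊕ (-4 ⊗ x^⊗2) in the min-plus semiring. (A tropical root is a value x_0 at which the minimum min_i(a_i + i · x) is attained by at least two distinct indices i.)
Roots: {-3, 5}

Each tropical root is a break point of the lower envelope of the lines y = a_i + i · x (there are 3 lines, with slopes 0, 1, ..., 2). Only the lines that attain the minimum somewhere contribute to roots; other lines are dominated. Here the surviving (envelope) indices are i = 2, i = 1, i = 0.
Intersections between consecutive envelope lines give the roots: for adjacent envelope indices i < j the intersection is x = (a_i − a_j) / (j − i). Reading off the sorted break points: {-3, 5}.
Verification: at each break x_0, at least two indices attain the minimum of min_i(a_i + i · x_0).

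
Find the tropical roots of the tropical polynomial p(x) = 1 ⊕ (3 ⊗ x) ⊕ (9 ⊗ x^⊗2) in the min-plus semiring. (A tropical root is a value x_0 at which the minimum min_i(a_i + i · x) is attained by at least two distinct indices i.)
Roots: {-6, -2}

Each tropical root is a break point of the lower envelope of the lines y = a_i + i · x (there are 3 lines, with slopes 0, 1, ..., 2). Only the lines that attain the minimum somewhere contribute to roots; other lines are dominated. Here the surviving (envelope) indices are i = 2, i = 1, i = 0.
Intersections between consecutive envelope lines give the roots: for adjacent envelope indices i < j the intersection is x = (a_i − a_j) / (j − i). Reading off the sorted break points: {-6, -2}.
Verification: at each break x_0, at least two indices attain the minimum of min_i(a_i + i · x_0).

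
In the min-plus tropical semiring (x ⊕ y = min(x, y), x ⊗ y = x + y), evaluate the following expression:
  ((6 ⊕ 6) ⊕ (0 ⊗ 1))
((6 ⊕ 6) ⊕ (0 ⊗ 1)) = 1

Expand innermost to outermost. Recall ⊕ takes the minimum of its arguments and ⊗ takes their sum. Working out the expression ((6 ⊕ 6) ⊕ (0 ⊗ 1)) gives 1.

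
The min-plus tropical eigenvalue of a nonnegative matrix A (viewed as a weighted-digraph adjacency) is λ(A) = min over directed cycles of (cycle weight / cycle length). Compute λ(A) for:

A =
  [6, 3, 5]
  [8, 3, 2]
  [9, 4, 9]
λ(A) = 3

Enumerate directed cycles and compute their means (weight / length). Sample:
  cycle 0 → 0: weight = 6, length = 1, mean = 6/1 ≈ 6.000
  cycle 1 → 1: weight = 3, length = 1, mean = 3/1 ≈ 3.000
  cycle 2 → 2: weight = 9, length = 1, mean = 9/1 ≈ 9.000
  cycle 0 → 1 → 0: weight = 11, length = 2, mean = 11/2 ≈ 5.500
  cycle 0 → 2 → 0: weight = 14, length = 2, mean = 14/2 ≈ 7.000
  cycle 1 → 0 → 1: weight = 11, length = 2, mean = 11/2 ≈ 5.500
Minimum mean = 3.000, attained e.g. along the cycle 1 → 1 with weight 3 and length 1. So λ(A) = 3/1 = 3.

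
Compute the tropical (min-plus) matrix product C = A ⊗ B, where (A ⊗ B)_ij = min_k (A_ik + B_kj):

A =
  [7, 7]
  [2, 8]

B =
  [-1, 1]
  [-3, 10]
A ⊗ B =
  [4, 8]
  [1, 3]

Apply the min-plus product entry-by-entry:
  C[0][0] = min over k of (A[0][0] + B[0][0] = 7 + -1 = 6, A[0][1] + B[1][0] = 7 + -3 = 4) = 4 (attained at k = 1)
  C[0][1] = min over k of (A[0][0] + B[0][1] = 7 + 1 = 8, A[0][1] + B[1][1] = 7 + 10 = 17) = 8 (attained at k = 0)
  C[1][0] = min over k of (A[1][0] + B[0][0] = 2 + -1 = 1, A[1][1] + B[1][0] = 8 + -3 = 5) = 1 (attained at k = 0)
  C[1][1] = min over k of (A[1][0] + B[0][1] = 2 + 1 = 3, A[1][1] + B[1][1] = 8 + 10 = 18) = 3 (attained at k = 0)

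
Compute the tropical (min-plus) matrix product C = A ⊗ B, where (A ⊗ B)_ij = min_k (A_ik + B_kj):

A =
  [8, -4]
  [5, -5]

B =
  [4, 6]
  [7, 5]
A ⊗ B =
  [3, 1]
  [2, 0]

Apply the min-plus product entry-by-entry:
  C[0][0] = min over k of (A[0][0] + B[0][0] = 8 + 4 = 12, A[0][1] + B[1][0] = -4 + 7 = 3) = 3 (attained at k = 1)
  C[0][1] = min over k of (A[0][0] + B[0][1] = 8 + 6 = 14, A[0][1] + B[1][1] = -4 + 5 = 1) = 1 (attained at k = 1)
  C[1][0] = min over k of (A[1][0] + B[0][0] = 5 + 4 = 9, A[1][1] + B[1][0] = -5 + 7 = 2) = 2 (attained at k = 1)
  C[1][1] = min over k of (A[1][0] + B[0][1] = 5 + 6 = 11, A[1][1] + B[1][1] = -5 + 5 = 0) = 0 (attained at k = 1)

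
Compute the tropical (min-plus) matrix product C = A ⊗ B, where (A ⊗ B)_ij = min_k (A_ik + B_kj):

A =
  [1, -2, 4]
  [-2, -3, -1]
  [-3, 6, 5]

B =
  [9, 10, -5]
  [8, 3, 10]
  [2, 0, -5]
A ⊗ B =
  [6, 1, -4]
  [1, -1, -7]
  [6, 5, -8]

Apply the min-plus product entry-by-entry:
  C[0][0] = min over k of (A[0][0] + B[0][0] = 1 + 9 = 10, A[0][1] + B[1][0] = -2 + 8 = 6, A[0][2] + B[2][0] = 4 + 2 = 6) = 6 (attained at k = 1)
  C[0][1] = min over k of (A[0][0] + B[0][1] = 1 + 10 = 11, A[0][1] + B[1][1] = -2 + 3 = 1, A[0][2] + B[2][1] = 4 + 0 = 4) = 1 (attained at k = 1)
  C[0][2] = min over k of (A[0][0] + B[0][2] = 1 + -5 = -4, A[0][1] + B[1][2] = -2 + 10 = 8, A[0][2] + B[2][2] = 4 + -5 = -1) = -4 (attained at k = 0)
  C[1][0] = min over k of (A[1][0] + B[0][0] = -2 + 9 = 7, A[1][1] + B[1][0] = -3 + 8 = 5, A[1][2] + B[2][0] = -1 + 2 = 1) = 1 (attained at k = 2)
  C[1][1] = min over k of (A[1][0] + B[0][1] = -2 + 10 = 8, A[1][1] + B[1][1] = -3 + 3 = 0, A[1][2] + B[2][1] = -1 + 0 = -1) = -1 (attained at k = 2)
  C[1][2] = min over k of (A[1][0] + B[0][2] = -2 + -5 = -7, A[1][1] + B[1][2] = -3 + 10 = 7, A[1][2] + B[2][2] = -1 + -5 = -6) = -7 (attained at k = 0)
  C[2][0] = min over k of (A[2][0] + B[0][0] = -3 + 9 = 6, A[2][1] + B[1][0] = 6 + 8 = 14, A[2][2] + B[2][0] = 5 + 2 = 7) = 6 (attained at k = 0)
  C[2][1] = min over k of (A[2][0] + B[0][1] = -3 + 10 = 7, A[2][1] + B[1][1] = 6 + 3 = 9, A[2][2] + B[2][1] = 5 + 0 = 5) = 5 (attained at k = 2)
  C[2][2] = min over k of (A[2][0] + B[0][2] = -3 + -5 = -8, A[2][1] + B[1][2] = 6 + 10 = 16, A[2][2] + B[2][2] = 5 + -5 = 0) = -8 (attained at k = 0)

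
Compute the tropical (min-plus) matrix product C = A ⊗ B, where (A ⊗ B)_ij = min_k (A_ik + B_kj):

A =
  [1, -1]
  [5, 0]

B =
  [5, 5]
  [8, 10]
A ⊗ B =
  [6, 6]
  [8, 10]

Apply the min-plus product entry-by-entry:
  C[0][0] = min over k of (A[0][0] + B[0][0] = 1 + 5 = 6, A[0][1] + B[1][0] = -1 + 8 = 7) = 6 (attained at k = 0)
  C[0][1] = min over k of (A[0][0] + B[0][1] = 1 + 5 = 6, A[0][1] + B[1][1] = -1 + 10 = 9) = 6 (attained at k = 0)
  C[1][0] = min over k of (A[1][0] + B[0][0] = 5 + 5 = 10, A[1][1] + B[1][0] = 0 + 8 = 8) = 8 (attained at k = 1)
  C[1][1] = min over k of (A[1][0] + B[0][1] = 5 + 5 = 10, A[1][1] + B[1][1] = 0 + 10 = 10) = 10 (attained at k = 0)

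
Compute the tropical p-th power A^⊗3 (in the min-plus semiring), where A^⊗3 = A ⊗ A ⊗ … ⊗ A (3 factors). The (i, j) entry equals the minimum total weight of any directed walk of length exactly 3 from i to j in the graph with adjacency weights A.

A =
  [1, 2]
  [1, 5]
A^⊗3 =
  [3, 4]
  [3, 4]

Each entry (A^⊗3)_ij equals the minimum over all length-3 walks i = v_0 → v_1 → … → v_3 = j of Σ_t A[v_t][v_{t+1}]. For example, for (i, j) = (0, 1) we minimise over 4 possible intermediate vertex sequences; the minimum is 4, attained along the walk 0 → 0 → 0 → 1.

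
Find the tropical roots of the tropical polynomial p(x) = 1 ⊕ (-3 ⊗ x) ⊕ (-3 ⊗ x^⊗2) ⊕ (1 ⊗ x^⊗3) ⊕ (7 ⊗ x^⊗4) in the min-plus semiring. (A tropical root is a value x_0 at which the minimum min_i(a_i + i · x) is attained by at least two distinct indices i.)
Roots: {-6, -4, 0, 4}

Each tropical root is a break point of the lower envelope of the lines y = a_i + i · x (there are 5 lines, with slopes 0, 1, ..., 4). Only the lines that attain the minimum somewhere contribute to roots; other lines are dominated. Here the surviving (envelope) indices are i = 4, i = 3, i = 2, i = 1, i = 0.
Intersections between consecutive envelope lines give the roots: for adjacent envelope indices i < j the intersection is x = (a_i − a_j) / (j − i). Reading off the sorted break points: {-6, -4, 0, 4}.
Verification: at each break x_0, at least two indices attain the minimum of min_i(a_i + i · x_0).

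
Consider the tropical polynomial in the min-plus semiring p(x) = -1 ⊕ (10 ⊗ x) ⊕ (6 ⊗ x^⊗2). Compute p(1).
p(1) = -1

A tropical monomial a ⊗ x^⊗i evaluates to a + i · x. Evaluating each term at x = 1:
  Term 0 contributes -1 + 0 · 1 = -1
  Term 1 contributes 10 + 1 · 1 = 11
  Term 2 contributes 6 + 2 · 1 = 8
p(1) = ⊕ of these = min[-1, 11, 8] = -1.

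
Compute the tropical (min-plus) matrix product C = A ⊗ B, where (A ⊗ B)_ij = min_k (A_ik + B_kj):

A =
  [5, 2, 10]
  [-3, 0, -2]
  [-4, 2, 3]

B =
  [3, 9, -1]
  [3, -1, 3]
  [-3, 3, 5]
A ⊗ B =
  [5, 1, 4]
  [-5, -1, -4]
  [-1, 1, -5]

Apply the min-plus product entry-by-entry:
  C[0][0] = min over k of (A[0][0] + B[0][0] = 5 + 3 = 8, A[0][1] + B[1][0] = 2 + 3 = 5, A[0][2] + B[2][0] = 10 + -3 = 7) = 5 (attained at k = 1)
  C[0][1] = min over k of (A[0][0] + B[0][1] = 5 + 9 = 14, A[0][1] + B[1][1] = 2 + -1 = 1, A[0][2] + B[2][1] = 10 + 3 = 13) = 1 (attained at k = 1)
  C[0][2] = min over k of (A[0][0] + B[0][2] = 5 + -1 = 4, A[0][1] + B[1][2] = 2 + 3 = 5, A[0][2] + B[2][2] = 10 + 5 = 15) = 4 (attained at k = 0)
  C[1][0] = min over k of (A[1][0] + B[0][0] = -3 + 3 = 0, A[1][1] + B[1][0] = 0 + 3 = 3, A[1][2] + B[2][0] = -2 + -3 = -5) = -5 (attained at k = 2)
  C[1][1] = min over k of (A[1][0] + B[0][1] = -3 + 9 = 6, A[1][1] + B[1][1] = 0 + -1 = -1, A[1][2] + B[2][1] = -2 + 3 = 1) = -1 (attained at k = 1)
  C[1][2] = min over k of (A[1][0] + B[0][2] = -3 + -1 = -4, A[1][1] + B[1][2] = 0 + 3 = 3, A[1][2] + B[2][2] = -2 + 5 = 3) = -4 (attained at k = 0)
  C[2][0] = min over k of (A[2][0] + B[0][0] = -4 + 3 = -1, A[2][1] + B[1][0] = 2 + 3 = 5, A[2][2] + B[2][0] = 3 + -3 = 0) = -1 (attained at k = 0)
  C[2][1] = min over k of (A[2][0] + B[0][1] = -4 + 9 = 5, A[2][1] + B[1][1] = 2 + -1 = 1, A[2][2] + B[2][1] = 3 + 3 = 6) = 1 (attained at k = 1)
  C[2][2] = min over k of (A[2][0] + B[0][2] = -4 + -1 = -5, A[2][1] + B[1][2] = 2 + 3 = 5, A[2][2] + B[2][2] = 3 + 5 = 8) = -5 (attained at k = 0)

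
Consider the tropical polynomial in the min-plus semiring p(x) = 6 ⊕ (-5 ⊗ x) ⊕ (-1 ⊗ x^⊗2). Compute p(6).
p(6) = 1

A tropical monomial a ⊗ x^⊗i evaluates to a + i · x. Evaluating each term at x = 6:
  Term 0 contributes 6 + 0 · 6 = 6
  Term 1 contributes -5 + 1 · 6 = 1
  Term 2 contributes -1 + 2 · 6 = 11
p(6) = ⊕ of these = min[6, 1, 11] = 1.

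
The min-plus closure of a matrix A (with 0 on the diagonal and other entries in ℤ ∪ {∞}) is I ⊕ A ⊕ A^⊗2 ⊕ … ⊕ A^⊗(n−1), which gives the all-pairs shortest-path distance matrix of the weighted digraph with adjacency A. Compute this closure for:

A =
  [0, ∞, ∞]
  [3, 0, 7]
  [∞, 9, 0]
Closure =
  [0, ∞, ∞]
  [3, 0, 7]
  [12, 9, 0]

This is the Floyd-Warshall all-pairs shortest-path computation. For each intermediate vertex k = 0, 1, …, 2, update dist[i][j] ← min(dist[i][j], dist[i][k] + dist[k][j]). The final matrix gives, for each (i, j), the minimum total weight of any directed path from i to j (possibly empty when i = j).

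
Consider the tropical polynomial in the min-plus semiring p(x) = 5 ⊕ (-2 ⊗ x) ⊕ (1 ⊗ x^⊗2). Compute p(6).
p(6) = 4

A tropical monomial a ⊗ x^⊗i evaluates to a + i · x. Evaluating each term at x = 6:
  Term 0 contributes 5 + 0 · 6 = 5
  Term 1 contributes -2 + 1 · 6 = 4
  Term 2 contributes 1 + 2 · 6 = 13
p(6) = ⊕ of these = min[5, 4, 13] = 4.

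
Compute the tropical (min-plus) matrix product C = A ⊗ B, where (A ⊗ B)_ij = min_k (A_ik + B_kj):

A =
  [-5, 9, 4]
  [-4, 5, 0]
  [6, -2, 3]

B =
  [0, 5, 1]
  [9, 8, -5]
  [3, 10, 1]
A ⊗ B =
  [-5, 0, -4]
  [-4, 1, -3]
  [6, 6, -7]

Apply the min-plus product entry-by-entry:
  C[0][0] = min over k of (A[0][0] + B[0][0] = -5 + 0 = -5, A[0][1] + B[1][0] = 9 + 9 = 18, A[0][2] + B[2][0] = 4 + 3 = 7) = -5 (attained at k = 0)
  C[0][1] = min over k of (A[0][0] + B[0][1] = -5 + 5 = 0, A[0][1] + B[1][1] = 9 + 8 = 17, A[0][2] + B[2][1] = 4 + 10 = 14) = 0 (attained at k = 0)
  C[0][2] = min over k of (A[0][0] + B[0][2] = -5 + 1 = -4, A[0][1] + B[1][2] = 9 + -5 = 4, A[0][2] + B[2][2] = 4 + 1 = 5) = -4 (attained at k = 0)
  C[1][0] = min over k of (A[1][0] + B[0][0] = -4 + 0 = -4, A[1][1] + B[1][0] = 5 + 9 = 14, A[1][2] + B[2][0] = 0 + 3 = 3) = -4 (attained at k = 0)
  C[1][1] = min over k of (A[1][0] + B[0][1] = -4 + 5 = 1, A[1][1] + B[1][1] = 5 + 8 = 13, A[1][2] + B[2][1] = 0 + 10 = 10) = 1 (attained at k = 0)
  C[1][2] = min over k of (A[1][0] + B[0][2] = -4 + 1 = -3, A[1][1] + B[1][2] = 5 + -5 = 0, A[1][2] + B[2][2] = 0 + 1 = 1) = -3 (attained at k = 0)
  C[2][0] = min over k of (A[2][0] + B[0][0] = 6 + 0 = 6, A[2][1] + B[1][0] = -2 + 9 = 7, A[2][2] + B[2][0] = 3 + 3 = 6) = 6 (attained at k = 0)
  C[2][1] = min over k of (A[2][0] + B[0][1] = 6 + 5 = 11, A[2][1] + B[1][1] = -2 + 8 = 6, A[2][2] + B[2][1] = 3 + 10 = 13) = 6 (attained at k = 1)
  C[2][2] = min over k of (A[2][0] + B[0][2] = 6 + 1 = 7, A[2][1] + B[1][2] = -2 + -5 = -7, A[2][2] + B[2][2] = 3 + 1 = 4) = -7 (attained at k = 1)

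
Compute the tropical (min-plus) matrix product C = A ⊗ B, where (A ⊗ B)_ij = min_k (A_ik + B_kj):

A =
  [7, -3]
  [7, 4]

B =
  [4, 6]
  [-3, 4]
A ⊗ B =
  [-6, 1]
  [1, 8]

Apply the min-plus product entry-by-entry:
  C[0][0] = min over k of (A[0][0] + B[0][0] = 7 + 4 = 11, A[0][1] + B[1][0] = -3 + -3 = -6) = -6 (attained at k = 1)
  C[0][1] = min over k of (A[0][0] + B[0][1] = 7 + 6 = 13, A[0][1] + B[1][1] = -3 + 4 = 1) = 1 (attained at k = 1)
  C[1][0] = min over k of (A[1][0] + B[0][0] = 7 + 4 = 11, A[1][1] + B[1][0] = 4 + -3 = 1) = 1 (attained at k = 1)
  C[1][1] = min over k of (A[1][0] + B[0][1] = 7 + 6 = 13, A[1][1] + B[1][1] = 4 + 4 = 8) = 8 (attained at k = 1)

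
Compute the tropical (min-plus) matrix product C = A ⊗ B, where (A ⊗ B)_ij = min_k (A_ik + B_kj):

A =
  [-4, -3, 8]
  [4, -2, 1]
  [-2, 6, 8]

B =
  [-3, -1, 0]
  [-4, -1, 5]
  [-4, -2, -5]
A ⊗ B =
  [-7, -5, -4]
  [-6, -3, -4]
  [-5, -3, -2]

Apply the min-plus product entry-by-entry:
  C[0][0] = min over k of (A[0][0] + B[0][0] = -4 + -3 = -7, A[0][1] + B[1][0] = -3 + -4 = -7, A[0][2] + B[2][0] = 8 + -4 = 4) = -7 (attained at k = 0)
  C[0][1] = min over k of (A[0][0] + B[0][1] = -4 + -1 = -5, A[0][1] + B[1][1] = -3 + -1 = -4, A[0][2] + B[2][1] = 8 + -2 = 6) = -5 (attained at k = 0)
  C[0][2] = min over k of (A[0][0] + B[0][2] = -4 + 0 = -4, A[0][1] + B[1][2] = -3 + 5 = 2, A[0][2] + B[2][2] = 8 + -5 = 3) = -4 (attained at k = 0)
  C[1][0] = min over k of (A[1][0] + B[0][0] = 4 + -3 = 1, A[1][1] + B[1][0] = -2 + -4 = -6, A[1][2] + B[2][0] = 1 + -4 = -3) = -6 (attained at k = 1)
  C[1][1] = min over k of (A[1][0] + B[0][1] = 4 + -1 = 3, A[1][1] + B[1][1] = -2 + -1 = -3, A[1][2] + B[2][1] = 1 + -2 = -1) = -3 (attained at k = 1)
  C[1][2] = min over k of (A[1][0] + B[0][2] = 4 + 0 = 4, A[1][1] + B[1][2] = -2 + 5 = 3, A[1][2] + B[2][2] = 1 + -5 = -4) = -4 (attained at k = 2)
  C[2][0] = min over k of (A[2][0] + B[0][0] = -2 + -3 = -5, A[2][1] + B[1][0] = 6 + -4 = 2, A[2][2] + B[2][0] = 8 + -4 = 4) = -5 (attained at k = 0)
  C[2][1] = min over k of (A[2][0] + B[0][1] = -2 + -1 = -3, A[2][1] + B[1][1] = 6 + -1 = 5, A[2][2] + B[2][1] = 8 + -2 = 6) = -3 (attained at k = 0)
  C[2][2] = min over k of (A[2][0] + B[0][2] = -2 + 0 = -2, A[2][1] + B[1][2] = 6 + 5 = 11, A[2][2] + B[2][2] = 8 + -5 = 3) = -2 (attained at k = 0)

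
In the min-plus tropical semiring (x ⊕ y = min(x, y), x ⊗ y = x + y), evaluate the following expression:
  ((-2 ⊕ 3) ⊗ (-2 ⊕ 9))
((-2 ⊕ 3) ⊗ (-2 ⊕ 9)) = -4

Expand innermost to outermost. Recall ⊕ takes the minimum of its arguments and ⊗ takes their sum. Working out the expression ((-2 ⊕ 3) ⊗ (-2 ⊕ 9)) gives -4.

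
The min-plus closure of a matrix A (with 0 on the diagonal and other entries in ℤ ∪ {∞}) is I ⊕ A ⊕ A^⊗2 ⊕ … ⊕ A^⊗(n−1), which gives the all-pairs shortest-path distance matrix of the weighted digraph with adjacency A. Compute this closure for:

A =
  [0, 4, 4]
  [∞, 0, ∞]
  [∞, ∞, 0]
Closure =
  [0, 4, 4]
  [∞, 0, ∞]
  [∞, ∞, 0]

This is the Floyd-Warshall all-pairs shortest-path computation. For each intermediate vertex k = 0, 1, …, 2, update dist[i][j] ← min(dist[i][j], dist[i][k] + dist[k][j]). The final matrix gives, for each (i, j), the minimum total weight of any directed path from i to j (possibly empty when i = j).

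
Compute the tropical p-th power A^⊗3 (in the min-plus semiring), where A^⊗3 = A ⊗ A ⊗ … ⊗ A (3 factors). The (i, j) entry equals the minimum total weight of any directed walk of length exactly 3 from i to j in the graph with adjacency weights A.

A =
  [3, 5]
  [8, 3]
A^⊗3 =
  [9, 11]
  [14, 9]

Each entry (A^⊗3)_ij equals the minimum over all length-3 walks i = v_0 → v_1 → … → v_3 = j of Σ_t A[v_t][v_{t+1}]. For example, for (i, j) = (0, 1) we minimise over 4 possible intermediate vertex sequences; the minimum is 11, attained along the walk 0 → 0 → 0 → 1.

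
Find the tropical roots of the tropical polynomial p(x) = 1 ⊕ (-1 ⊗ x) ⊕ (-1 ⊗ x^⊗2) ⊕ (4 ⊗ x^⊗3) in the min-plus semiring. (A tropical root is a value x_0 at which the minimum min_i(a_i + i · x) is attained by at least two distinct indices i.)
Roots: {-5, 0, 2}

Each tropical root is a break point of the lower envelope of the lines y = a_i + i · x (there are 4 lines, with slopes 0, 1, ..., 3). Only the lines that attain the minimum somewhere contribute to roots; other lines are dominated. Here the surviving (envelope) indices are i = 3, i = 2, i = 1, i = 0.
Intersections between consecutive envelope lines give the roots: for adjacent envelope indices i < j the intersection is x = (a_i − a_j) / (j − i). Reading off the sorted break points: {-5, 0, 2}.
Verification: at each break x_0, at least two indices attain the minimum of min_i(a_i + i · x_0).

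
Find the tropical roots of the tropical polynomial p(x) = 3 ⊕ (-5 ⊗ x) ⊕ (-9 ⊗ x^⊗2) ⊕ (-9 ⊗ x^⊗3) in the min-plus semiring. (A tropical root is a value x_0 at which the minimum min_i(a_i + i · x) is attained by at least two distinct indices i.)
Roots: {0, 4, 8}

Each tropical root is a break point of the lower envelope of the lines y = a_i + i · x (there are 4 lines, with slopes 0, 1, ..., 3). Only the lines that attain the minimum somewhere contribute to roots; other lines are dominated. Here the surviving (envelope) indices are i = 3, i = 2, i = 1, i = 0.
Intersections between consecutive envelope lines give the roots: for adjacent envelope indices i < j the intersection is x = (a_i − a_j) / (j − i). Reading off the sorted break points: {0, 4, 8}.
Verification: at each break x_0, at least two indices attain the minimum of min_i(a_i + i · x_0).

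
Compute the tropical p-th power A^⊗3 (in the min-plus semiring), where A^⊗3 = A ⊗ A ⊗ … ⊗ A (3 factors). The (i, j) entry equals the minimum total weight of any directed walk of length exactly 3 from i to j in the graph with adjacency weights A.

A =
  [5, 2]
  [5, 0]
A^⊗3 =
  [7, 2]
  [5, 0]

Each entry (A^⊗3)_ij equals the minimum over all length-3 walks i = v_0 → v_1 → … → v_3 = j of Σ_t A[v_t][v_{t+1}]. For example, for (i, j) = (0, 1) we minimise over 4 possible intermediate vertex sequences; the minimum is 2, attained along the walk 0 → 1 → 1 → 1.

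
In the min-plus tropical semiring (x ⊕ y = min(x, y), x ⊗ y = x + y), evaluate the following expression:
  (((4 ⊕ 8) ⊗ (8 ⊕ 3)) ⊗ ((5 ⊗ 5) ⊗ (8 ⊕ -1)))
(((4 ⊕ 8) ⊗ (8 ⊕ 3)) ⊗ ((5 ⊗ 5) ⊗ (8 ⊕ -1))) = 16

Expand innermost to outermost. Recall ⊕ takes the minimum of its arguments and ⊗ takes their sum. Working out the expression (((4 ⊕ 8) ⊗ (8 ⊕ 3)) ⊗ ((5 ⊗ 5) ⊗ (8 ⊕ -1))) gives 16.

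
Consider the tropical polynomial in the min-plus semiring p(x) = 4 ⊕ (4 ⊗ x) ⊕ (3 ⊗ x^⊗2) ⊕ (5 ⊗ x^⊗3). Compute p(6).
p(6) = 4

A tropical monomial a ⊗ x^⊗i evaluates to a + i · x. Evaluating each term at x = 6:
  Term 0 contributes 4 + 0 · 6 = 4
  Term 1 contributes 4 + 1 · 6 = 10
  Term 2 contributes 3 + 2 · 6 = 15
  Term 3 contributes 5 + 3 · 6 = 23
p(6) = ⊕ of these = min[4, 10, 15, 23] = 4.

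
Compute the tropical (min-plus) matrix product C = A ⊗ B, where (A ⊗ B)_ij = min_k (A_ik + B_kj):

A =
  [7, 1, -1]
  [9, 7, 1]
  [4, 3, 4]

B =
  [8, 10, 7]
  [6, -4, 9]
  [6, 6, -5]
A ⊗ B =
  [5, -3, -6]
  [7, 3, -4]
  [9, -1, -1]

Apply the min-plus product entry-by-entry:
  C[0][0] = min over k of (A[0][0] + B[0][0] = 7 + 8 = 15, A[0][1] + B[1][0] = 1 + 6 = 7, A[0][2] + B[2][0] = -1 + 6 = 5) = 5 (attained at k = 2)
  C[0][1] = min over k of (A[0][0] + B[0][1] = 7 + 10 = 17, A[0][1] + B[1][1] = 1 + -4 = -3, A[0][2] + B[2][1] = -1 + 6 = 5) = -3 (attained at k = 1)
  C[0][2] = min over k of (A[0][0] + B[0][2] = 7 + 7 = 14, A[0][1] + B[1][2] = 1 + 9 = 10, A[0][2] + B[2][2] = -1 + -5 = -6) = -6 (attained at k = 2)
  C[1][0] = min over k of (A[1][0] + B[0][0] = 9 + 8 = 17, A[1][1] + B[1][0] = 7 + 6 = 13, A[1][2] + B[2][0] = 1 + 6 = 7) = 7 (attained at k = 2)
  C[1][1] = min over k of (A[1][0] + B[0][1] = 9 + 10 = 19, A[1][1] + B[1][1] = 7 + -4 = 3, A[1][2] + B[2][1] = 1 + 6 = 7) = 3 (attained at k = 1)
  C[1][2] = min over k of (A[1][0] + B[0][2] = 9 + 7 = 16, A[1][1] + B[1][2] = 7 + 9 = 16, A[1][2] + B[2][2] = 1 + -5 = -4) = -4 (attained at k = 2)
  C[2][0] = min over k of (A[2][0] + B[0][0] = 4 + 8 = 12, A[2][1] + B[1][0] = 3 + 6 = 9, A[2][2] + B[2][0] = 4 + 6 = 10) = 9 (attained at k = 1)
  C[2][1] = min over k of (A[2][0] + B[0][1] = 4 + 10 = 14, A[2][1] + B[1][1] = 3 + -4 = -1, A[2][2] + B[2][1] = 4 + 6 = 10) = -1 (attained at k = 1)
  C[2][2] = min over k of (A[2][0] + B[0][2] = 4 + 7 = 11, A[2][1] + B[1][2] = 3 + 9 = 12, A[2][2] + B[2][2] = 4 + -5 = -1) = -1 (attained at k = 2)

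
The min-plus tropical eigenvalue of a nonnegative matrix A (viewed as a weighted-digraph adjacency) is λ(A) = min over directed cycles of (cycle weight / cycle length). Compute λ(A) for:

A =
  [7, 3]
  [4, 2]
λ(A) = 2

Enumerate directed cycles and compute their means (weight / length). Sample:
  cycle 0 → 0: weight = 7, length = 1, mean = 7/1 ≈ 7.000
  cycle 1 → 1: weight = 2, length = 1, mean = 2/1 ≈ 2.000
  cycle 0 → 1 → 0: weight = 7, length = 2, mean = 7/2 ≈ 3.500
  cycle 1 → 0 → 1: weight = 7, length = 2, mean = 7/2 ≈ 3.500
Minimum mean = 2.000, attained e.g. along the cycle 1 → 1 with weight 2 and length 1. So λ(A) = 2/1 = 2.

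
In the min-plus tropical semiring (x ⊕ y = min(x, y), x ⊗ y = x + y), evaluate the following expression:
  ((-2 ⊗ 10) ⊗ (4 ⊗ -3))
((-2 ⊗ 10) ⊗ (4 ⊗ -3)) = 9

Expand innermost to outermost. Recall ⊕ takes the minimum of its arguments and ⊗ takes their sum. Working out the expression ((-2 ⊗ 10) ⊗ (4 ⊗ -3)) gives 9.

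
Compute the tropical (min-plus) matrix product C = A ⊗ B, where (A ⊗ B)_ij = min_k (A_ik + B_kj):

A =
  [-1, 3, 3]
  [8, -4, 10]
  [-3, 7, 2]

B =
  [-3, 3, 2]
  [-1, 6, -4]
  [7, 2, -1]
A ⊗ B =
  [-4, 2, -1]
  [-5, 2, -8]
  [-6, 0, -1]

Apply the min-plus product entry-by-entry:
  C[0][0] = min over k of (A[0][0] + B[0][0] = -1 + -3 = -4, A[0][1] + B[1][0] = 3 + -1 = 2, A[0][2] + B[2][0] = 3 + 7 = 10) = -4 (attained at k = 0)
  C[0][1] = min over k of (A[0][0] + B[0][1] = -1 + 3 = 2, A[0][1] + B[1][1] = 3 + 6 = 9, A[0][2] + B[2][1] = 3 + 2 = 5) = 2 (attained at k = 0)
  C[0][2] = min over k of (A[0][0] + B[0][2] = -1 + 2 = 1, A[0][1] + B[1][2] = 3 + -4 = -1, A[0][2] + B[2][2] = 3 + -1 = 2) = -1 (attained at k = 1)
  C[1][0] = min over k of (A[1][0] + B[0][0] = 8 + -3 = 5, A[1][1] + B[1][0] = -4 + -1 = -5, A[1][2] + B[2][0] = 10 + 7 = 17) = -5 (attained at k = 1)
  C[1][1] = min over k of (A[1][0] + B[0][1] = 8 + 3 = 11, A[1][1] + B[1][1] = -4 + 6 = 2, A[1][2] + B[2][1] = 10 + 2 = 12) = 2 (attained at k = 1)
  C[1][2] = min over k of (A[1][0] + B[0][2] = 8 + 2 = 10, A[1][1] + B[1][2] = -4 + -4 = -8, A[1][2] + B[2][2] = 10 + -1 = 9) = -8 (attained at k = 1)
  C[2][0] = min over k of (A[2][0] + B[0][0] = -3 + -3 = -6, A[2][1] + B[1][0] = 7 + -1 = 6, A[2][2] + B[2][0] = 2 + 7 = 9) = -6 (attained at k = 0)
  C[2][1] = min over k of (A[2][0] + B[0][1] = -3 + 3 = 0, A[2][1] + B[1][1] = 7 + 6 = 13, A[2][2] + B[2][1] = 2 + 2 = 4) = 0 (attained at k = 0)
  C[2][2] = min over k of (A[2][0] + B[0][2] = -3 + 2 = -1, A[2][1] + B[1][2] = 7 + -4 = 3, A[2][2] + B[2][2] = 2 + -1 = 1) = -1 (attained at k = 0)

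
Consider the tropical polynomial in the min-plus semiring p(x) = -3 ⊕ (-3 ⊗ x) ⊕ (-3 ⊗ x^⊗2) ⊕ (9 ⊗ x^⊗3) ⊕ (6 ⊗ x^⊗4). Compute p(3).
p(3) = -3

A tropical monomial a ⊗ x^⊗i evaluates to a + i · x. Evaluating each term at x = 3:
  Term 0 contributes -3 + 0 · 3 = -3
  Term 1 contributes -3 + 1 · 3 = 0
  Term 2 contributes -3 + 2 · 3 = 3
  Term 3 contributes 9 + 3 · 3 = 18
  Term 4 contributes 6 + 4 · 3 = 18
p(3) = ⊕ of these = min[-3, 0, 3, 18, 18] = -3.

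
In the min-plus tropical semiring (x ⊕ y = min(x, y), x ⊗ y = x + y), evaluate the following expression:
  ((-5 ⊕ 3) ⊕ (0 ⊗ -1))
((-5 ⊕ 3) ⊕ (0 ⊗ -1)) = -5

Expand innermost to outermost. Recall ⊕ takes the minimum of its arguments and ⊗ takes their sum. Working out the expression ((-5 ⊕ 3) ⊕ (0 ⊗ -1)) gives -5.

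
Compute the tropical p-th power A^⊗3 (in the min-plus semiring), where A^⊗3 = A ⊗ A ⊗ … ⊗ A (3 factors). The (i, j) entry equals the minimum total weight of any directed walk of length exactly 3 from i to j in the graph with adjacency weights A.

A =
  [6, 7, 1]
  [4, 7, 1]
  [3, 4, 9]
A^⊗3 =
  [9, 11, 5]
  [8, 9, 5]
  [7, 8, 9]

Each entry (A^⊗3)_ij equals the minimum over all length-3 walks i = v_0 → v_1 → … → v_3 = j of Σ_t A[v_t][v_{t+1}]. For example, for (i, j) = (0, 2) we minimise over 9 possible intermediate vertex sequences; the minimum is 5, attained along the walk 0 → 2 → 0 → 2.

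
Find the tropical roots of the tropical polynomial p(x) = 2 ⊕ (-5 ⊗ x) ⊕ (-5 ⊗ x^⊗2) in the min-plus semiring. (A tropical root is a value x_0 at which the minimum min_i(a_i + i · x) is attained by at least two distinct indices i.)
Roots: {0, 7}

Each tropical root is a break point of the lower envelope of the lines y = a_i + i · x (there are 3 lines, with slopes 0, 1, ..., 2). Only the lines that attain the minimum somewhere contribute to roots; other lines are dominated. Here the surviving (envelope) indices are i = 2, i = 1, i = 0.
Intersections between consecutive envelope lines give the roots: for adjacent envelope indices i < j the intersection is x = (a_i − a_j) / (j − i). Reading off the sorted break points: {0, 7}.
Verification: at each break x_0, at least two indices attain the minimum of min_i(a_i + i · x_0).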